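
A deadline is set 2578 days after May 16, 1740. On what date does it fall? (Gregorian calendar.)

+365 (one year) → May 16, 1741 (2213 left).
+365 (one year) → May 16, 1742 (1848 left).
+365 (one year) → May 16, 1743 (1483 left).
+366 (one year; includes Feb 29, 1744) → May 16, 1744 (1117 left).
+365 (one year) → May 16, 1745 (752 left).
+365 (one year) → May 16, 1746 (387 left).
May has 31 days: +16 → Jun 1, 1746 (371 left).
Jun has 30 days: +30 → Jul 1, 1746 (341 left).
Jul has 31 days: +31 → Aug 1, 1746 (310 left).
Aug has 31 days: +31 → Sep 1, 1746 (279 left).
Sep has 30 days: +30 → Oct 1, 1746 (249 left).
Oct has 31 days: +31 → Nov 1, 1746 (218 left).
Nov has 30 days: +30 → Dec 1, 1746 (188 left).
Dec has 31 days: +31 → Jan 1, 1747 (157 left).
Jan has 31 days: +31 → Feb 1, 1747 (126 left).
Feb has 28 days: +28 → Mar 1, 1747 (98 left).
Mar has 31 days: +31 → Apr 1, 1747 (67 left).
Apr has 30 days: +30 → May 1, 1747 (37 left).
May has 31 days: +31 → Jun 1, 1747 (6 left).
+6 → Jun 7, 1747.

June 7, 1747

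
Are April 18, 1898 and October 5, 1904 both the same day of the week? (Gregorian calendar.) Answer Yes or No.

No

From Apr 18, 1898 to Oct 5, 1904 is 2361 days.
2361 mod 7 = 2, so they are different weekdays.
(Apr 18, 1898 is a Monday; Oct 5, 1904 is a Wednesday.)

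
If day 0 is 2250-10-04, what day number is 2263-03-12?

4542

Oct 4, 2250 → Oct 4, 2251: 365 days.
Oct 4, 2251 → Oct 4, 2252: 366 days (Feb 29, 2252 is in that span).
Oct 4, 2252 → Oct 4, 2253: 365 days.
Oct 4, 2253 → Oct 4, 2254: 365 days.
Oct 4, 2254 → Oct 4, 2255: 365 days.
Oct 4, 2255 → Oct 4, 2256: 366 days (Feb 29, 2256 is in that span).
Oct 4, 2256 → Oct 4, 2257: 365 days.
Oct 4, 2257 → Oct 4, 2258: 365 days.
Oct 4, 2258 → Oct 4, 2259: 365 days.
Oct 4, 2259 → Oct 4, 2260: 366 days (Feb 29, 2260 is in that span).
Oct 4, 2260 → Oct 4, 2261: 365 days.
Oct 4, 2261 → Oct 4, 2262: 365 days.
Oct 4, 2262 → Nov 4, 2262: 31 days (October has 31).
Nov 4, 2262 → Dec 4, 2262: 30 days (November has 30).
Dec 4, 2262 → Jan 4, 2263: 31 days (December has 31).
Jan 4, 2263 → Feb 4, 2263: 31 days (January has 31).
Feb 4, 2263 → Mar 4, 2263: 28 days (February has 28).
Mar 4, 2263 → Mar 12, 2263: 8 days.
Total: 4542 days.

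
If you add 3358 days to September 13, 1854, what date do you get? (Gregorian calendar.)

+365 (one year) → Sep 13, 1855 (2993 left).
+366 (one year; includes Feb 29, 1856) → Sep 13, 1856 (2627 left).
+365 (one year) → Sep 13, 1857 (2262 left).
+365 (one year) → Sep 13, 1858 (1897 left).
+365 (one year) → Sep 13, 1859 (1532 left).
+366 (one year; includes Feb 29, 1860) → Sep 13, 1860 (1166 left).
+365 (one year) → Sep 13, 1861 (801 left).
+365 (one year) → Sep 13, 1862 (436 left).
+365 (one year) → Sep 13, 1863 (71 left).
Sep has 30 days: +18 → Oct 1, 1863 (53 left).
Oct has 31 days: +31 → Nov 1, 1863 (22 left).
+22 → Nov 23, 1863.

November 23, 1863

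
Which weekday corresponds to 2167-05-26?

January 1, 2167 is a Thursday.
Jan 1, 2167 → Feb 1, 2167: 31 days (January has 31).
Feb 1, 2167 → Mar 1, 2167: 28 days (February has 28).
Mar 1, 2167 → Apr 1, 2167: 31 days (March has 31).
Apr 1, 2167 → May 1, 2167: 30 days (April has 30).
May 1, 2167 → May 26, 2167: 25 days.
Total: 145 days.
145 mod 7 = 5, so Thursday + 5 = Tuesday.

Tuesday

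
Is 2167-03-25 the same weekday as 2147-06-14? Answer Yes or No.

Yes

From Jun 14, 2147 to Mar 25, 2167 is 7224 days.
7224 mod 7 = 0, so they are the same weekday.
(Jun 14, 2147 is a Wednesday; Mar 25, 2167 is a Wednesday.)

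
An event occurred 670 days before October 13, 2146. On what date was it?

December 12, 2144

−365 (one year) → Oct 13, 2145 (305 left).
−13 → Sep 30, 2145 (end of Sep, 30 days; 292 left).
−30 → Aug 31, 2145 (end of Aug, 31 days; 262 left).
−31 → Jul 31, 2145 (end of Jul, 31 days; 231 left).
−31 → Jun 30, 2145 (end of Jun, 30 days; 200 left).
−30 → May 31, 2145 (end of May, 31 days; 170 left).
−31 → Apr 30, 2145 (end of Apr, 30 days; 139 left).
−30 → Mar 31, 2145 (end of Mar, 31 days; 109 left).
−31 → Feb 28, 2145 (end of Feb, 28 days; 78 left).
−28 → Jan 31, 2145 (end of Jan, 31 days; 50 left).
−31 → Dec 31, 2144 (end of Dec, 31 days; 19 left).
−19 → Dec 12, 2144.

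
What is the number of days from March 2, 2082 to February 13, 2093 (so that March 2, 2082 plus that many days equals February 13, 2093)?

4001

Mar 2, 2082 → Mar 2, 2083: 365 days.
Mar 2, 2083 → Mar 2, 2084: 366 days (Feb 29, 2084 is in that span).
Mar 2, 2084 → Mar 2, 2085: 365 days.
Mar 2, 2085 → Mar 2, 2086: 365 days.
Mar 2, 2086 → Mar 2, 2087: 365 days.
Mar 2, 2087 → Mar 2, 2088: 366 days (Feb 29, 2088 is in that span).
Mar 2, 2088 → Mar 2, 2089: 365 days.
Mar 2, 2089 → Mar 2, 2090: 365 days.
Mar 2, 2090 → Mar 2, 2091: 365 days.
Mar 2, 2091 → Mar 2, 2092: 366 days (Feb 29, 2092 is in that span).
Mar 2, 2092 → Apr 2, 2092: 31 days (March has 31).
Apr 2, 2092 → May 2, 2092: 30 days (April has 30).
May 2, 2092 → Jun 2, 2092: 31 days (May has 31).
Jun 2, 2092 → Jul 2, 2092: 30 days (June has 30).
Jul 2, 2092 → Aug 2, 2092: 31 days (July has 31).
Aug 2, 2092 → Sep 2, 2092: 31 days (August has 31).
Sep 2, 2092 → Oct 2, 2092: 30 days (September has 30).
Oct 2, 2092 → Nov 2, 2092: 31 days (October has 31).
Nov 2, 2092 → Dec 2, 2092: 30 days (November has 30).
Dec 2, 2092 → Jan 2, 2093: 31 days (December has 31).
Jan 2, 2093 → Feb 2, 2093: 31 days (January has 31).
Feb 2, 2093 → Feb 13, 2093: 11 days.
Total: 4001 days.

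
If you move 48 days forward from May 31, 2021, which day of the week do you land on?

First find the weekday of May 31, 2021. Doomsday rule: the anchor day for the 2000s is Tuesday. For year 21: 21÷12 = 1 r 9, and 9÷4 = 2, so 1+9+2 = 12.
Tuesday + 12 ≡ Sunday — that's 2021's doomsday.
In May the doomsday date is May 9.
May 31 is 22 days after May 9; 22 mod 7 = 1, so Sunday + 1 = Monday.
48 mod 7 = 6, so 48 days after a Monday is Monday + 6 = Sunday.

Sunday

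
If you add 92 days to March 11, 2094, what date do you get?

Mar has 31 days: +21 → Apr 1, 2094 (71 left).
Apr has 30 days: +30 → May 1, 2094 (41 left).
May has 31 days: +31 → Jun 1, 2094 (10 left).
+10 → Jun 11, 2094.

June 11, 2094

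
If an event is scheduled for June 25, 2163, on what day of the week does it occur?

Saturday

Doomsday rule: the anchor day for the 2100s is Sunday. For year 63: 63÷12 = 5 r 3, and 3÷4 = 0, so 5+3+0 = 8.
Sunday + 8 ≡ Monday — that's 2163's doomsday.
In June the doomsday date is Jun 6.
Jun 25 is 19 days after Jun 6; 19 mod 7 = 5, so Monday + 5 = Saturday.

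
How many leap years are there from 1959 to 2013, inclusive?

Multiples of 4 in [1959,2013]: 14.
Of those, multiples of 100: 1 (not leap unless ÷400).
Multiples of 400: 1.
Leap years = 14 − 1 + 1 = 14.

14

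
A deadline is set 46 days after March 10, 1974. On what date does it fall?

Mar has 31 days: +22 → Apr 1, 1974 (24 left).
+24 → Apr 25, 1974.

April 25, 1974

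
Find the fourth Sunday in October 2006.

October 22, 2006

October 1, 2006 is a Sunday.
The first Sunday is therefore October 1 (same day).
The fourth Sunday is 1 + 3×7 = October 22.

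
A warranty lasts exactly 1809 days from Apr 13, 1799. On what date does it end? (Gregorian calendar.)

March 27, 1804

+365 (one year) → Apr 13, 1800 (1444 left).
+365 (one year) → Apr 13, 1801 (1079 left).
+365 (one year) → Apr 13, 1802 (714 left).
+365 (one year) → Apr 13, 1803 (349 left).
Apr has 30 days: +18 → May 1, 1803 (331 left).
May has 31 days: +31 → Jun 1, 1803 (300 left).
Jun has 30 days: +30 → Jul 1, 1803 (270 left).
Jul has 31 days: +31 → Aug 1, 1803 (239 left).
Aug has 31 days: +31 → Sep 1, 1803 (208 left).
Sep has 30 days: +30 → Oct 1, 1803 (178 left).
Oct has 31 days: +31 → Nov 1, 1803 (147 left).
Nov has 30 days: +30 → Dec 1, 1803 (117 left).
Dec has 31 days: +31 → Jan 1, 1804 (86 left).
Jan has 31 days: +31 → Feb 1, 1804 (55 left).
Feb has 29 days: +29 → Mar 1, 1804 (26 left).
+26 → Mar 27, 1804.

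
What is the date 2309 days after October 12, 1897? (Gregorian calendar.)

February 8, 1904

+365 (one year) → Oct 12, 1898 (1944 left).
+365 (one year) → Oct 12, 1899 (1579 left).
+365 (one year) → Oct 12, 1900 (1214 left).
+365 (one year) → Oct 12, 1901 (849 left).
+365 (one year) → Oct 12, 1902 (484 left).
+365 (one year) → Oct 12, 1903 (119 left).
Oct has 31 days: +20 → Nov 1, 1903 (99 left).
Nov has 30 days: +30 → Dec 1, 1903 (69 left).
Dec has 31 days: +31 → Jan 1, 1904 (38 left).
Jan has 31 days: +31 → Feb 1, 1904 (7 left).
+7 → Feb 8, 1904.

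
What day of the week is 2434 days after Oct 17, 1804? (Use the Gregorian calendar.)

Monday

First find the weekday of Oct 17, 1804. Doomsday rule: the anchor day for the 1800s is Friday. For year 04: 4÷12 = 0 r 4, and 4÷4 = 1, so 0+4+1 = 5.
Friday + 5 ≡ Wednesday — that's 1804's doomsday.
In October the doomsday date is Oct 10.
Oct 17 is 7 days after Oct 10; 7 mod 7 = 0, so Wednesday + 0 = Wednesday.
2434 mod 7 = 5, so 2434 days after a Wednesday is Wednesday + 5 = Monday.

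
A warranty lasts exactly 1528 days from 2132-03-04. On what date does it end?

+365 (one year) → Mar 4, 2133 (1163 left).
+365 (one year) → Mar 4, 2134 (798 left).
+365 (one year) → Mar 4, 2135 (433 left).
+366 (one year; includes Feb 29, 2136) → Mar 4, 2136 (67 left).
Mar has 31 days: +28 → Apr 1, 2136 (39 left).
Apr has 30 days: +30 → May 1, 2136 (9 left).
+9 → May 10, 2136.

May 10, 2136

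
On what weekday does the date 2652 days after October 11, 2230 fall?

Sunday

First find the weekday of Oct 11, 2230. Doomsday rule: the anchor day for the 2200s is Friday. For year 30: 30÷12 = 2 r 6, and 6÷4 = 1, so 2+6+1 = 9.
Friday + 9 ≡ Sunday — that's 2230's doomsday.
In October the doomsday date is Oct 10.
Oct 11 is 1 day after Oct 10; 1 mod 7 = 1, so Sunday + 1 = Monday.
2652 mod 7 = 6, so 2652 days after a Monday is Monday + 6 = Sunday.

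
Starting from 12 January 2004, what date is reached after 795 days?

March 17, 2006

+366 (one year; includes Feb 29, 2004) → Jan 12, 2005 (429 left).
+365 (one year) → Jan 12, 2006 (64 left).
Jan has 31 days: +20 → Feb 1, 2006 (44 left).
Feb has 28 days: +28 → Mar 1, 2006 (16 left).
+16 → Mar 17, 2006.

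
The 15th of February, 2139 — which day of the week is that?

Sunday

Doomsday rule: the anchor day for the 2100s is Sunday. For year 39: 39÷12 = 3 r 3, and 3÷4 = 0, so 3+3+0 = 6.
Sunday + 6 ≡ Saturday — that's 2139's doomsday.
In February the doomsday date is Feb 28 (2139 is not a leap year).
Feb 15 is 13 days before Feb 28; 13 mod 7 = 6, so Saturday − 6 = Sunday.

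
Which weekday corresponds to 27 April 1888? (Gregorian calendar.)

Friday

Doomsday rule: the anchor day for the 1800s is Friday. For year 88: 88÷12 = 7 r 4, and 4÷4 = 1, so 7+4+1 = 12.
Friday + 12 ≡ Wednesday — that's 1888's doomsday.
In April the doomsday date is Apr 4.
Apr 27 is 23 days after Apr 4; 23 mod 7 = 2, so Wednesday + 2 = Friday.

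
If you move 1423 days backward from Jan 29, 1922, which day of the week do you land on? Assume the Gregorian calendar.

Friday

Jan 29, 1922 is a Sunday.
1423 mod 7 = 2, so 1423 days before a Sunday is Sunday − 2 = Friday.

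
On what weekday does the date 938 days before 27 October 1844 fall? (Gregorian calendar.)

First find the weekday of Oct 27, 1844. Doomsday rule: the anchor day for the 1800s is Friday. For year 44: 44÷12 = 3 r 8, and 8÷4 = 2, so 3+8+2 = 13.
Friday + 13 ≡ Thursday — that's 1844's doomsday.
In October the doomsday date is Oct 10.
Oct 27 is 17 days after Oct 10; 17 mod 7 = 3, so Thursday + 3 = Sunday.
938 mod 7 = 0, so 938 days before a Sunday is Sunday − 0 = Sunday.

Sunday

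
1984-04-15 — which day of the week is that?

Doomsday rule: the anchor day for the 1900s is Wednesday. For year 84: 84÷12 = 7 r 0, and 0÷4 = 0, so 7+0+0 = 7.
Wednesday + 7 ≡ Wednesday — that's 1984's doomsday.
In April the doomsday date is Apr 4.
Apr 15 is 11 days after Apr 4; 11 mod 7 = 4, so Wednesday + 4 = Sunday.

Sunday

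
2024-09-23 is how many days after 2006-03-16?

6766

Mar 16, 2006 → Mar 16, 2007: 365 days.
Mar 16, 2007 → Mar 16, 2008: 366 days (Feb 29, 2008 is in that span).
Mar 16, 2008 → Mar 16, 2009: 365 days.
Mar 16, 2009 → Mar 16, 2010: 365 days.
Mar 16, 2010 → Mar 16, 2011: 365 days.
Mar 16, 2011 → Mar 16, 2012: 366 days (Feb 29, 2012 is in that span).
Mar 16, 2012 → Mar 16, 2013: 365 days.
Mar 16, 2013 → Mar 16, 2014: 365 days.
Mar 16, 2014 → Mar 16, 2015: 365 days.
Mar 16, 2015 → Mar 16, 2016: 366 days (Feb 29, 2016 is in that span).
Mar 16, 2016 → Mar 16, 2017: 365 days.
Mar 16, 2017 → Mar 16, 2018: 365 days.
Mar 16, 2018 → Mar 16, 2019: 365 days.
Mar 16, 2019 → Mar 16, 2020: 366 days (Feb 29, 2020 is in that span).
Mar 16, 2020 → Mar 16, 2021: 365 days.
Mar 16, 2021 → Mar 16, 2022: 365 days.
Mar 16, 2022 → Mar 16, 2023: 365 days.
Mar 16, 2023 → Mar 16, 2024: 366 days (Feb 29, 2024 is in that span).
Mar 16, 2024 → Apr 16, 2024: 31 days (March has 31).
Apr 16, 2024 → May 16, 2024: 30 days (April has 30).
May 16, 2024 → Jun 16, 2024: 31 days (May has 31).
Jun 16, 2024 → Jul 16, 2024: 30 days (June has 30).
Jul 16, 2024 → Aug 16, 2024: 31 days (July has 31).
Aug 16, 2024 → Sep 16, 2024: 31 days (August has 31).
Sep 16, 2024 → Sep 23, 2024: 7 days.
Total: 6766 days.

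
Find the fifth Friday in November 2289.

November 1, 2289 is a Friday.
The first Friday is therefore November 1 (same day).
The fifth Friday is 1 + 4×7 = November 29.

November 29, 2289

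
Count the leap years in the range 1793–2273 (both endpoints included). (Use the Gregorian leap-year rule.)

Multiples of 4 in [1793,2273]: 120.
Of those, multiples of 100: 5 (not leap unless ÷400).
Multiples of 400: 1.
Leap years = 120 − 5 + 1 = 116.

116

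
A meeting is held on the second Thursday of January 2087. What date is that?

January 1, 2087 is a Wednesday.
The first Thursday is therefore January 2 (1 days later).
The second Thursday is 2 + 1×7 = January 9.

January 9, 2087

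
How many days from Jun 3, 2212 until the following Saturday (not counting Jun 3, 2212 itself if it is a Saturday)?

Jun 3, 2212 is a Wednesday.
From Wednesday to the next Saturday is 3 days.

3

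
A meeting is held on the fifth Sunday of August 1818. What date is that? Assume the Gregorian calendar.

August 1, 1818 is a Saturday.
The first Sunday is therefore August 2 (1 days later).
The fifth Sunday is 2 + 4×7 = August 30.

August 30, 1818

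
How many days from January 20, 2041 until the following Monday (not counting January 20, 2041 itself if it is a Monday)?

1

Jan 20, 2041 is a Sunday.
From Sunday to the next Monday is 1 day.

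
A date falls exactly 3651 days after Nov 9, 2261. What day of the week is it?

Wednesday

Nov 9, 2261 is a Saturday.
3651 mod 7 = 4, so 3651 days after a Saturday is Saturday + 4 = Wednesday.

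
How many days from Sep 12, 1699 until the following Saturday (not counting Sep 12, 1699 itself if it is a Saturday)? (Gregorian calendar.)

Sep 12, 1699 is a Saturday.
From Saturday to the next Saturday is 7 days.

7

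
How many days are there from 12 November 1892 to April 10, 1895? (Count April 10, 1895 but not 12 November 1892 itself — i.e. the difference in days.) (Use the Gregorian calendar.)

Nov 12, 1892 → Nov 12, 1893: 365 days.
Nov 12, 1893 → Nov 12, 1894: 365 days.
Nov 12, 1894 → Dec 12, 1894: 30 days (November has 30).
Dec 12, 1894 → Jan 12, 1895: 31 days (December has 31).
Jan 12, 1895 → Feb 12, 1895: 31 days (January has 31).
Feb 12, 1895 → Mar 12, 1895: 28 days (February has 28).
Mar 12, 1895 → Apr 10, 1895: 29 days.
Total: 879 days.

879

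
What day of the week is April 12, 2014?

Doomsday rule: the anchor day for the 2000s is Tuesday. For year 14: 14÷12 = 1 r 2, and 2÷4 = 0, so 1+2+0 = 3.
Tuesday + 3 ≡ Friday — that's 2014's doomsday.
In April the doomsday date is Apr 4.
Apr 12 is 8 days after Apr 4; 8 mod 7 = 1, so Friday + 1 = Saturday.

Saturday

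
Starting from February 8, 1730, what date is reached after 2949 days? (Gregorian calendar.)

March 7, 1738

+365 (one year) → Feb 8, 1731 (2584 left).
+365 (one year) → Feb 8, 1732 (2219 left).
+366 (one year; includes Feb 29, 1732) → Feb 8, 1733 (1853 left).
+365 (one year) → Feb 8, 1734 (1488 left).
+365 (one year) → Feb 8, 1735 (1123 left).
+365 (one year) → Feb 8, 1736 (758 left).
+366 (one year; includes Feb 29, 1736) → Feb 8, 1737 (392 left).
Feb has 28 days: +21 → Mar 1, 1737 (371 left).
Mar has 31 days: +31 → Apr 1, 1737 (340 left).
Apr has 30 days: +30 → May 1, 1737 (310 left).
May has 31 days: +31 → Jun 1, 1737 (279 left).
Jun has 30 days: +30 → Jul 1, 1737 (249 left).
Jul has 31 days: +31 → Aug 1, 1737 (218 left).
Aug has 31 days: +31 → Sep 1, 1737 (187 left).
Sep has 30 days: +30 → Oct 1, 1737 (157 left).
Oct has 31 days: +31 → Nov 1, 1737 (126 left).
Nov has 30 days: +30 → Dec 1, 1737 (96 left).
Dec has 31 days: +31 → Jan 1, 1738 (65 left).
Jan has 31 days: +31 → Feb 1, 1738 (34 left).
Feb has 28 days: +28 → Mar 1, 1738 (6 left).
+6 → Mar 7, 1738.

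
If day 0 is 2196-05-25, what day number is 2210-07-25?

5173

May 25, 2196 → May 25, 2197: 365 days.
May 25, 2197 → May 25, 2198: 365 days.
May 25, 2198 → May 25, 2199: 365 days.
May 25, 2199 → May 25, 2200: 365 days.
May 25, 2200 → May 25, 2201: 365 days.
May 25, 2201 → May 25, 2202: 365 days.
May 25, 2202 → May 25, 2203: 365 days.
May 25, 2203 → May 25, 2204: 366 days (Feb 29, 2204 is in that span).
May 25, 2204 → May 25, 2205: 365 days.
May 25, 2205 → May 25, 2206: 365 days.
May 25, 2206 → May 25, 2207: 365 days.
May 25, 2207 → May 25, 2208: 366 days (Feb 29, 2208 is in that span).
May 25, 2208 → May 25, 2209: 365 days.
May 25, 2209 → May 25, 2210: 365 days.
May 25, 2210 → Jun 25, 2210: 31 days (May has 31).
Jun 25, 2210 → Jul 25, 2210: 30 days.
Total: 5173 days.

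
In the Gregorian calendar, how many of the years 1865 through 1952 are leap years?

21

Multiples of 4 in [1865,1952]: 22.
Of those, multiples of 100: 1 (not leap unless ÷400).
Multiples of 400: 0.
Leap years = 22 − 1 + 0 = 21.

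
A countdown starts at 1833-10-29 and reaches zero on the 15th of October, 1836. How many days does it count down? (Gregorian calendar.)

Oct 29, 1833 → Oct 29, 1834: 365 days.
Oct 29, 1834 → Oct 29, 1835: 365 days.
Oct 29, 1835 → Nov 29, 1835: 31 days (October has 31).
Nov 29, 1835 → Dec 29, 1835: 30 days (November has 30).
Dec 29, 1835 → Jan 29, 1836: 31 days (December has 31).
Jan 29, 1836 → Feb 29, 1836: 31 days (January has 31).
Feb 29, 1836 → Mar 29, 1836: 29 days (February has 29).
Mar 29, 1836 → Apr 29, 1836: 31 days (March has 31).
Apr 29, 1836 → May 29, 1836: 30 days (April has 30).
May 29, 1836 → Jun 29, 1836: 31 days (May has 31).
Jun 29, 1836 → Jul 29, 1836: 30 days (June has 30).
Jul 29, 1836 → Aug 29, 1836: 31 days (July has 31).
Aug 29, 1836 → Sep 29, 1836: 31 days (August has 31).
Sep 29, 1836 → Oct 15, 1836: 16 days.
Total: 1082 days.

1082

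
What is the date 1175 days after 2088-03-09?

May 28, 2091

+365 (one year) → Mar 9, 2089 (810 left).
+365 (one year) → Mar 9, 2090 (445 left).
+365 (one year) → Mar 9, 2091 (80 left).
Mar has 31 days: +23 → Apr 1, 2091 (57 left).
Apr has 30 days: +30 → May 1, 2091 (27 left).
+27 → May 28, 2091.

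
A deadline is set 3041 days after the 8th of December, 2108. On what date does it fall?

April 6, 2117

+365 (one year) → Dec 8, 2109 (2676 left).
+365 (one year) → Dec 8, 2110 (2311 left).
+365 (one year) → Dec 8, 2111 (1946 left).
+366 (one year; includes Feb 29, 2112) → Dec 8, 2112 (1580 left).
+365 (one year) → Dec 8, 2113 (1215 left).
+365 (one year) → Dec 8, 2114 (850 left).
+365 (one year) → Dec 8, 2115 (485 left).
+366 (one year; includes Feb 29, 2116) → Dec 8, 2116 (119 left).
Dec has 31 days: +24 → Jan 1, 2117 (95 left).
Jan has 31 days: +31 → Feb 1, 2117 (64 left).
Feb has 28 days: +28 → Mar 1, 2117 (36 left).
Mar has 31 days: +31 → Apr 1, 2117 (5 left).
+5 → Apr 6, 2117.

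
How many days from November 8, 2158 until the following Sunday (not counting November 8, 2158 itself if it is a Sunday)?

4

Nov 8, 2158 is a Wednesday.
From Wednesday to the next Sunday is 4 days.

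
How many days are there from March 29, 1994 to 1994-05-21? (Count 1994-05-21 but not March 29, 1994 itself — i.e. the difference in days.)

Mar 29, 1994 → Apr 29, 1994: 31 days (March has 31).
Apr 29, 1994 → May 21, 1994: 22 days.
Total: 53 days.

53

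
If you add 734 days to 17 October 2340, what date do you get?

October 21, 2342

+365 (one year) → Oct 17, 2341 (369 left).
Oct has 31 days: +15 → Nov 1, 2341 (354 left).
Nov has 30 days: +30 → Dec 1, 2341 (324 left).
Dec has 31 days: +31 → Jan 1, 2342 (293 left).
Jan has 31 days: +31 → Feb 1, 2342 (262 left).
Feb has 28 days: +28 → Mar 1, 2342 (234 left).
Mar has 31 days: +31 → Apr 1, 2342 (203 left).
Apr has 30 days: +30 → May 1, 2342 (173 left).
May has 31 days: +31 → Jun 1, 2342 (142 left).
Jun has 30 days: +30 → Jul 1, 2342 (112 left).
Jul has 31 days: +31 → Aug 1, 2342 (81 left).
Aug has 31 days: +31 → Sep 1, 2342 (50 left).
Sep has 30 days: +30 → Oct 1, 2342 (20 left).
+20 → Oct 21, 2342.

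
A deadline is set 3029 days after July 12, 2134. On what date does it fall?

+365 (one year) → Jul 12, 2135 (2664 left).
+366 (one year; includes Feb 29, 2136) → Jul 12, 2136 (2298 left).
+365 (one year) → Jul 12, 2137 (1933 left).
+365 (one year) → Jul 12, 2138 (1568 left).
+365 (one year) → Jul 12, 2139 (1203 left).
+366 (one year; includes Feb 29, 2140) → Jul 12, 2140 (837 left).
+365 (one year) → Jul 12, 2141 (472 left).
+365 (one year) → Jul 12, 2142 (107 left).
Jul has 31 days: +20 → Aug 1, 2142 (87 left).
Aug has 31 days: +31 → Sep 1, 2142 (56 left).
Sep has 30 days: +30 → Oct 1, 2142 (26 left).
+26 → Oct 27, 2142.

October 27, 2142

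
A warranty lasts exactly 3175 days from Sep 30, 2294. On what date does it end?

+365 (one year) → Sep 30, 2295 (2810 left).
+366 (one year; includes Feb 29, 2296) → Sep 30, 2296 (2444 left).
+365 (one year) → Sep 30, 2297 (2079 left).
+365 (one year) → Sep 30, 2298 (1714 left).
+365 (one year) → Sep 30, 2299 (1349 left).
+365 (one year) → Sep 30, 2300 (984 left).
+365 (one year) → Sep 30, 2301 (619 left).
+365 (one year) → Sep 30, 2302 (254 left).
Sep has 30 days: +1 → Oct 1, 2302 (253 left).
Oct has 31 days: +31 → Nov 1, 2302 (222 left).
Nov has 30 days: +30 → Dec 1, 2302 (192 left).
Dec has 31 days: +31 → Jan 1, 2303 (161 left).
Jan has 31 days: +31 → Feb 1, 2303 (130 left).
Feb has 28 days: +28 → Mar 1, 2303 (102 left).
Mar has 31 days: +31 → Apr 1, 2303 (71 left).
Apr has 30 days: +30 → May 1, 2303 (41 left).
May has 31 days: +31 → Jun 1, 2303 (10 left).
+10 → Jun 11, 2303.

June 11, 2303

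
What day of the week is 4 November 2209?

Saturday

Doomsday rule: the anchor day for the 2200s is Friday. For year 09: 9÷12 = 0 r 9, and 9÷4 = 2, so 0+9+2 = 11.
Friday + 11 ≡ Tuesday — that's 2209's doomsday.
In November the doomsday date is Nov 7.
Nov 4 is 3 days before Nov 7; 3 mod 7 = 3, so Tuesday − 3 = Saturday.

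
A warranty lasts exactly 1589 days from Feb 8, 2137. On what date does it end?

+365 (one year) → Feb 8, 2138 (1224 left).
+365 (one year) → Feb 8, 2139 (859 left).
+365 (one year) → Feb 8, 2140 (494 left).
+366 (one year; includes Feb 29, 2140) → Feb 8, 2141 (128 left).
Feb has 28 days: +21 → Mar 1, 2141 (107 left).
Mar has 31 days: +31 → Apr 1, 2141 (76 left).
Apr has 30 days: +30 → May 1, 2141 (46 left).
May has 31 days: +31 → Jun 1, 2141 (15 left).
+15 → Jun 16, 2141.

June 16, 2141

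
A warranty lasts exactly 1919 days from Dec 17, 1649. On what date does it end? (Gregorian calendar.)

March 20, 1655

+365 (one year) → Dec 17, 1650 (1554 left).
+365 (one year) → Dec 17, 1651 (1189 left).
+366 (one year; includes Feb 29, 1652) → Dec 17, 1652 (823 left).
+365 (one year) → Dec 17, 1653 (458 left).
+365 (one year) → Dec 17, 1654 (93 left).
Dec has 31 days: +15 → Jan 1, 1655 (78 left).
Jan has 31 days: +31 → Feb 1, 1655 (47 left).
Feb has 28 days: +28 → Mar 1, 1655 (19 left).
+19 → Mar 20, 1655.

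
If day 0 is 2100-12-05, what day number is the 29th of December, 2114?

Dec 5, 2100 → Dec 5, 2101: 365 days.
Dec 5, 2101 → Dec 5, 2102: 365 days.
Dec 5, 2102 → Dec 5, 2103: 365 days.
Dec 5, 2103 → Dec 5, 2104: 366 days (Feb 29, 2104 is in that span).
Dec 5, 2104 → Dec 5, 2105: 365 days.
Dec 5, 2105 → Dec 5, 2106: 365 days.
Dec 5, 2106 → Dec 5, 2107: 365 days.
Dec 5, 2107 → Dec 5, 2108: 366 days (Feb 29, 2108 is in that span).
Dec 5, 2108 → Dec 5, 2109: 365 days.
Dec 5, 2109 → Dec 5, 2110: 365 days.
Dec 5, 2110 → Dec 5, 2111: 365 days.
Dec 5, 2111 → Dec 5, 2112: 366 days (Feb 29, 2112 is in that span).
Dec 5, 2112 → Dec 5, 2113: 365 days.
Dec 5, 2113 → Jan 5, 2114: 31 days (December has 31).
Jan 5, 2114 → Feb 5, 2114: 31 days (January has 31).
Feb 5, 2114 → Mar 5, 2114: 28 days (February has 28).
Mar 5, 2114 → Apr 5, 2114: 31 days (March has 31).
Apr 5, 2114 → May 5, 2114: 30 days (April has 30).
May 5, 2114 → Jun 5, 2114: 31 days (May has 31).
Jun 5, 2114 → Jul 5, 2114: 30 days (June has 30).
Jul 5, 2114 → Aug 5, 2114: 31 days (July has 31).
Aug 5, 2114 → Sep 5, 2114: 31 days (August has 31).
Sep 5, 2114 → Oct 5, 2114: 30 days (September has 30).
Oct 5, 2114 → Nov 5, 2114: 31 days (October has 31).
Nov 5, 2114 → Dec 5, 2114: 30 days (November has 30).
Dec 5, 2114 → Dec 29, 2114: 24 days.
Total: 5137 days.

5137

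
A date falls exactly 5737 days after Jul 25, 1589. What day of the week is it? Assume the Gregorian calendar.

First find the weekday of Jul 25, 1589. Doomsday rule: the anchor day for the 1500s is Wednesday. For year 89: 89÷12 = 7 r 5, and 5÷4 = 1, so 7+5+1 = 13.
Wednesday + 13 ≡ Tuesday — that's 1589's doomsday.
In July the doomsday date is Jul 11.
Jul 25 is 14 days after Jul 11; 14 mod 7 = 0, so Tuesday + 0 = Tuesday.
5737 mod 7 = 4, so 5737 days after a Tuesday is Tuesday + 4 = Saturday.

Saturday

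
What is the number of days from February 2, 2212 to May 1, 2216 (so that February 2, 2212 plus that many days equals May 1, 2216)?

Feb 2, 2212 → Feb 2, 2213: 366 days (Feb 29, 2212 is in that span).
Feb 2, 2213 → Feb 2, 2214: 365 days.
Feb 2, 2214 → Feb 2, 2215: 365 days.
Feb 2, 2215 → Feb 2, 2216: 365 days.
Feb 2, 2216 → Mar 2, 2216: 29 days (February has 29).
Mar 2, 2216 → Apr 2, 2216: 31 days (March has 31).
Apr 2, 2216 → May 1, 2216: 29 days.
Total: 1550 days.

1550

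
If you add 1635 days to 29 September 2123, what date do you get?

+366 (one year; includes Feb 29, 2124) → Sep 29, 2124 (1269 left).
+365 (one year) → Sep 29, 2125 (904 left).
+365 (one year) → Sep 29, 2126 (539 left).
+365 (one year) → Sep 29, 2127 (174 left).
Sep has 30 days: +2 → Oct 1, 2127 (172 left).
Oct has 31 days: +31 → Nov 1, 2127 (141 left).
Nov has 30 days: +30 → Dec 1, 2127 (111 left).
Dec has 31 days: +31 → Jan 1, 2128 (80 left).
Jan has 31 days: +31 → Feb 1, 2128 (49 left).
Feb has 29 days: +29 → Mar 1, 2128 (20 left).
+20 → Mar 21, 2128.

March 21, 2128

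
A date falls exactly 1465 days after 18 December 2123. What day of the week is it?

Monday

Dec 18, 2123 is a Saturday.
1465 mod 7 = 2, so 1465 days after a Saturday is Saturday + 2 = Monday.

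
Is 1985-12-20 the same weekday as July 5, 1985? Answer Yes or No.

Yes

From Jul 5, 1985 to Dec 20, 1985 is 168 days.
168 mod 7 = 0, so they are the same weekday.
(Jul 5, 1985 is a Friday; Dec 20, 1985 is a Friday.)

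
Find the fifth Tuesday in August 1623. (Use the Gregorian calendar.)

August 29, 1623

August 1, 1623 is a Tuesday.
The first Tuesday is therefore August 1 (same day).
The fifth Tuesday is 1 + 4×7 = August 29.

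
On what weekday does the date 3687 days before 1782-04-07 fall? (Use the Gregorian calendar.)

Tuesday

First find the weekday of Apr 7, 1782. Doomsday rule: the anchor day for the 1700s is Sunday. For year 82: 82÷12 = 6 r 10, and 10÷4 = 2, so 6+10+2 = 18.
Sunday + 18 ≡ Thursday — that's 1782's doomsday.
In April the doomsday date is Apr 4.
Apr 7 is 3 days after Apr 4; 3 mod 7 = 3, so Thursday + 3 = Sunday.
3687 mod 7 = 5, so 3687 days before a Sunday is Sunday − 5 = Tuesday.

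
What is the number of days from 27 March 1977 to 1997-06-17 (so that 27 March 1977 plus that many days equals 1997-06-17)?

7387

Mar 27, 1977 → Mar 27, 1978: 365 days.
Mar 27, 1978 → Mar 27, 1979: 365 days.
Mar 27, 1979 → Mar 27, 1980: 366 days (Feb 29, 1980 is in that span).
Mar 27, 1980 → Mar 27, 1981: 365 days.
Mar 27, 1981 → Mar 27, 1982: 365 days.
Mar 27, 1982 → Mar 27, 1983: 365 days.
Mar 27, 1983 → Mar 27, 1984: 366 days (Feb 29, 1984 is in that span).
Mar 27, 1984 → Mar 27, 1985: 365 days.
Mar 27, 1985 → Mar 27, 1986: 365 days.
Mar 27, 1986 → Mar 27, 1987: 365 days.
Mar 27, 1987 → Mar 27, 1988: 366 days (Feb 29, 1988 is in that span).
Mar 27, 1988 → Mar 27, 1989: 365 days.
Mar 27, 1989 → Mar 27, 1990: 365 days.
Mar 27, 1990 → Mar 27, 1991: 365 days.
Mar 27, 1991 → Mar 27, 1992: 366 days (Feb 29, 1992 is in that span).
Mar 27, 1992 → Mar 27, 1993: 365 days.
Mar 27, 1993 → Mar 27, 1994: 365 days.
Mar 27, 1994 → Mar 27, 1995: 365 days.
Mar 27, 1995 → Mar 27, 1996: 366 days (Feb 29, 1996 is in that span).
Mar 27, 1996 → Mar 27, 1997: 365 days.
Mar 27, 1997 → Apr 27, 1997: 31 days (March has 31).
Apr 27, 1997 → May 27, 1997: 30 days (April has 30).
May 27, 1997 → Jun 17, 1997: 21 days.
Total: 7387 days.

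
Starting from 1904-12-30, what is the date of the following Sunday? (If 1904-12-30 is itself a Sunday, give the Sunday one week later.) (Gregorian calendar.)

January 1, 1905

Dec 30, 1904 is a Friday.
From Friday to the next Sunday is 2 days.
Dec 30, 1904 + 2 = Jan 1, 1905.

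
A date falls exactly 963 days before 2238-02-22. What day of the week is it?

Feb 22, 2238 is a Thursday.
963 mod 7 = 4, so 963 days before a Thursday is Thursday − 4 = Sunday.

Sunday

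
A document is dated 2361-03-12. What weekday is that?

Doomsday rule: the anchor day for the 2300s is Wednesday. For year 61: 61÷12 = 5 r 1, and 1÷4 = 0, so 5+1+0 = 6.
Wednesday + 6 ≡ Tuesday — that's 2361's doomsday.
In March the doomsday date is Mar 14.
Mar 12 is 2 days before Mar 14; 2 mod 7 = 2, so Tuesday − 2 = Sunday.

Sunday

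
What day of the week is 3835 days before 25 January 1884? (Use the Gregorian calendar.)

Saturday

Jan 25, 1884 is a Friday.
3835 mod 7 = 6, so 3835 days before a Friday is Friday − 6 = Saturday.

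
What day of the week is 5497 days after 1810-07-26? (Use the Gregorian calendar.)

Saturday

First find the weekday of Jul 26, 1810. Doomsday rule: the anchor day for the 1800s is Friday. For year 10: 10÷12 = 0 r 10, and 10÷4 = 2, so 0+10+2 = 12.
Friday + 12 ≡ Wednesday — that's 1810's doomsday.
In July the doomsday date is Jul 11.
Jul 26 is 15 days after Jul 11; 15 mod 7 = 1, so Wednesday + 1 = Thursday.
5497 mod 7 = 2, so 5497 days after a Thursday is Thursday + 2 = Saturday.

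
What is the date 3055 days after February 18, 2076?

June 30, 2084

+366 (one year; includes Feb 29, 2076) → Feb 18, 2077 (2689 left).
+365 (one year) → Feb 18, 2078 (2324 left).
+365 (one year) → Feb 18, 2079 (1959 left).
+365 (one year) → Feb 18, 2080 (1594 left).
+366 (one year; includes Feb 29, 2080) → Feb 18, 2081 (1228 left).
+365 (one year) → Feb 18, 2082 (863 left).
+365 (one year) → Feb 18, 2083 (498 left).
+365 (one year) → Feb 18, 2084 (133 left).
Feb has 29 days: +12 → Mar 1, 2084 (121 left).
Mar has 31 days: +31 → Apr 1, 2084 (90 left).
Apr has 30 days: +30 → May 1, 2084 (60 left).
May has 31 days: +31 → Jun 1, 2084 (29 left).
+29 → Jun 30, 2084.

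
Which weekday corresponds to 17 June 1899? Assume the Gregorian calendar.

Saturday

Doomsday rule: the anchor day for the 1800s is Friday. For year 99: 99÷12 = 8 r 3, and 3÷4 = 0, so 8+3+0 = 11.
Friday + 11 ≡ Tuesday — that's 1899's doomsday.
In June the doomsday date is Jun 6.
Jun 17 is 11 days after Jun 6; 11 mod 7 = 4, so Tuesday + 4 = Saturday.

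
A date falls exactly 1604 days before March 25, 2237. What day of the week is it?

Friday

First find the weekday of Mar 25, 2237. Doomsday rule: the anchor day for the 2200s is Friday. For year 37: 37÷12 = 3 r 1, and 1÷4 = 0, so 3+1+0 = 4.
Friday + 4 ≡ Tuesday — that's 2237's doomsday.
In March the doomsday date is Mar 14.
Mar 25 is 11 days after Mar 14; 11 mod 7 = 4, so Tuesday + 4 = Saturday.
1604 mod 7 = 1, so 1604 days before a Saturday is Saturday − 1 = Friday.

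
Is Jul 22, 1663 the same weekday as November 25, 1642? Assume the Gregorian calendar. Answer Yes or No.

From Nov 25, 1642 to Jul 22, 1663 is 7544 days.
7544 mod 7 = 5, so they are different weekdays.
(Nov 25, 1642 is a Tuesday; Jul 22, 1663 is a Sunday.)

No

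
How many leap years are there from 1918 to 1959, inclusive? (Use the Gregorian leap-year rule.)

10

Multiples of 4 in [1918,1959]: 10.
Of those, multiples of 100: 0 (not leap unless ÷400).
Multiples of 400: 0.
Leap years = 10 − 0 + 0 = 10.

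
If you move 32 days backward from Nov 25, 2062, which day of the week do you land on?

Nov 25, 2062 is a Saturday.
32 mod 7 = 4, so 32 days before a Saturday is Saturday − 4 = Tuesday.

Tuesday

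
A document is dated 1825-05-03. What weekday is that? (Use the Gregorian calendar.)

January 1, 1825 is a Saturday.
Jan 1, 1825 → Feb 1, 1825: 31 days (January has 31).
Feb 1, 1825 → Mar 1, 1825: 28 days (February has 28).
Mar 1, 1825 → Apr 1, 1825: 31 days (March has 31).
Apr 1, 1825 → May 1, 1825: 30 days (April has 30).
May 1, 1825 → May 3, 1825: 2 days.
Total: 122 days.
122 mod 7 = 3, so Saturday + 3 = Tuesday.

Tuesday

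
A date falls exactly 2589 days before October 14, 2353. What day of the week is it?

Thursday

First find the weekday of Oct 14, 2353. Doomsday rule: the anchor day for the 2300s is Wednesday. For year 53: 53÷12 = 4 r 5, and 5÷4 = 1, so 4+5+1 = 10.
Wednesday + 10 ≡ Saturday — that's 2353's doomsday.
In October the doomsday date is Oct 10.
Oct 14 is 4 days after Oct 10; 4 mod 7 = 4, so Saturday + 4 = Wednesday.
2589 mod 7 = 6, so 2589 days before a Wednesday is Wednesday − 6 = Thursday.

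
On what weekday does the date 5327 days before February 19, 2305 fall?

Sunday

First find the weekday of Feb 19, 2305. Doomsday rule: the anchor day for the 2300s is Wednesday. For year 05: 5÷12 = 0 r 5, and 5÷4 = 1, so 0+5+1 = 6.
Wednesday + 6 ≡ Tuesday — that's 2305's doomsday.
In February the doomsday date is Feb 28 (2305 is not a leap year).
Feb 19 is 9 days before Feb 28; 9 mod 7 = 2, so Tuesday − 2 = Sunday.
5327 mod 7 = 0, so 5327 days before a Sunday is Sunday − 0 = Sunday.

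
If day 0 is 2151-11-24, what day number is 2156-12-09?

1842

Nov 24, 2151 → Nov 24, 2152: 366 days (Feb 29, 2152 is in that span).
Nov 24, 2152 → Nov 24, 2153: 365 days.
Nov 24, 2153 → Nov 24, 2154: 365 days.
Nov 24, 2154 → Nov 24, 2155: 365 days.
Nov 24, 2155 → Dec 24, 2155: 30 days (November has 30).
Dec 24, 2155 → Jan 24, 2156: 31 days (December has 31).
Jan 24, 2156 → Feb 24, 2156: 31 days (January has 31).
Feb 24, 2156 → Mar 24, 2156: 29 days (February has 29).
Mar 24, 2156 → Apr 24, 2156: 31 days (March has 31).
Apr 24, 2156 → May 24, 2156: 30 days (April has 30).
May 24, 2156 → Jun 24, 2156: 31 days (May has 31).
Jun 24, 2156 → Jul 24, 2156: 30 days (June has 30).
Jul 24, 2156 → Aug 24, 2156: 31 days (July has 31).
Aug 24, 2156 → Sep 24, 2156: 31 days (August has 31).
Sep 24, 2156 → Oct 24, 2156: 30 days (September has 30).
Oct 24, 2156 → Nov 24, 2156: 31 days (October has 31).
Nov 24, 2156 → Dec 9, 2156: 15 days.
Total: 1842 days.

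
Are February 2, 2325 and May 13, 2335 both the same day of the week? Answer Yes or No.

From Feb 2, 2325 to May 13, 2335 is 3752 days.
3752 mod 7 = 0, so they are the same weekday.
(Feb 2, 2325 is a Monday; May 13, 2335 is a Monday.)

Yes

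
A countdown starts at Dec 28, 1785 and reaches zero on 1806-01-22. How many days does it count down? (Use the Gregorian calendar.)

7329

Dec 28, 1785 → Dec 28, 1786: 365 days.
Dec 28, 1786 → Dec 28, 1787: 365 days.
Dec 28, 1787 → Dec 28, 1788: 366 days (Feb 29, 1788 is in that span).
Dec 28, 1788 → Dec 28, 1789: 365 days.
Dec 28, 1789 → Dec 28, 1790: 365 days.
Dec 28, 1790 → Dec 28, 1791: 365 days.
Dec 28, 1791 → Dec 28, 1792: 366 days (Feb 29, 1792 is in that span).
Dec 28, 1792 → Dec 28, 1793: 365 days.
Dec 28, 1793 → Dec 28, 1794: 365 days.
Dec 28, 1794 → Dec 28, 1795: 365 days.
Dec 28, 1795 → Dec 28, 1796: 366 days (Feb 29, 1796 is in that span).
Dec 28, 1796 → Dec 28, 1797: 365 days.
Dec 28, 1797 → Dec 28, 1798: 365 days.
Dec 28, 1798 → Dec 28, 1799: 365 days.
Dec 28, 1799 → Dec 28, 1800: 365 days.
Dec 28, 1800 → Dec 28, 1801: 365 days.
Dec 28, 1801 → Dec 28, 1802: 365 days.
Dec 28, 1802 → Dec 28, 1803: 365 days.
Dec 28, 1803 → Dec 28, 1804: 366 days (Feb 29, 1804 is in that span).
Dec 28, 1804 → Jan 28, 1805: 31 days (December has 31).
Jan 28, 1805 → Feb 28, 1805: 31 days (January has 31).
Feb 28, 1805 → Mar 28, 1805: 28 days (February has 28).
Mar 28, 1805 → Apr 28, 1805: 31 days (March has 31).
Apr 28, 1805 → May 28, 1805: 30 days (April has 30).
May 28, 1805 → Jun 28, 1805: 31 days (May has 31).
Jun 28, 1805 → Jul 28, 1805: 30 days (June has 30).
Jul 28, 1805 → Aug 28, 1805: 31 days (July has 31).
Aug 28, 1805 → Sep 28, 1805: 31 days (August has 31).
Sep 28, 1805 → Oct 28, 1805: 30 days (September has 30).
Oct 28, 1805 → Nov 28, 1805: 31 days (October has 31).
Nov 28, 1805 → Dec 28, 1805: 30 days (November has 30).
Dec 28, 1805 → Jan 22, 1806: 25 days.
Total: 7329 days.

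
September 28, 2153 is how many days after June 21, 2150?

Jun 21, 2150 → Jun 21, 2151: 365 days.
Jun 21, 2151 → Jun 21, 2152: 366 days (Feb 29, 2152 is in that span).
Jun 21, 2152 → Jun 21, 2153: 365 days.
Jun 21, 2153 → Jul 21, 2153: 30 days (June has 30).
Jul 21, 2153 → Aug 21, 2153: 31 days (July has 31).
Aug 21, 2153 → Sep 21, 2153: 31 days (August has 31).
Sep 21, 2153 → Sep 28, 2153: 7 days.
Total: 1195 days.

1195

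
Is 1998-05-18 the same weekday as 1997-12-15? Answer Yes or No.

From Dec 15, 1997 to May 18, 1998 is 154 days.
154 mod 7 = 0, so they are the same weekday.
(Dec 15, 1997 is a Monday; May 18, 1998 is a Monday.)

Yes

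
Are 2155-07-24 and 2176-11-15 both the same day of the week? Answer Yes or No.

No

From Jul 24, 2155 to Nov 15, 2176 is 7785 days.
7785 mod 7 = 1, so they are different weekdays.
(Jul 24, 2155 is a Thursday; Nov 15, 2176 is a Friday.)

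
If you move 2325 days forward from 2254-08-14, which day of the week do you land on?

Tuesday

First find the weekday of Aug 14, 2254. Doomsday rule: the anchor day for the 2200s is Friday. For year 54: 54÷12 = 4 r 6, and 6÷4 = 1, so 4+6+1 = 11.
Friday + 11 ≡ Tuesday — that's 2254's doomsday.
In August the doomsday date is Aug 8.
Aug 14 is 6 days after Aug 8; 6 mod 7 = 6, so Tuesday + 6 = Monday.
2325 mod 7 = 1, so 2325 days after a Monday is Monday + 1 = Tuesday.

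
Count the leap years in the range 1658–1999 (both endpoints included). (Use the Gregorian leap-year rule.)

Multiples of 4 in [1658,1999]: 85.
Of those, multiples of 100: 3 (not leap unless ÷400).
Multiples of 400: 0.
Leap years = 85 − 3 + 0 = 82.

82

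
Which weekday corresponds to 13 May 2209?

Doomsday rule: the anchor day for the 2200s is Friday. For year 09: 9÷12 = 0 r 9, and 9÷4 = 2, so 0+9+2 = 11.
Friday + 11 ≡ Tuesday — that's 2209's doomsday.
In May the doomsday date is May 9.
May 13 is 4 days after May 9; 4 mod 7 = 4, so Tuesday + 4 = Saturday.

Saturday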